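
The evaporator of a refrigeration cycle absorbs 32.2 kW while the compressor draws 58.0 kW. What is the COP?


COP = Q_evap / W
COP = 32.2 / 58.0
COP = 0.555

0.555


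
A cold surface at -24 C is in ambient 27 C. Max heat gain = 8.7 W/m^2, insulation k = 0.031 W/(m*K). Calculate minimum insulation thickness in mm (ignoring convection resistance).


dT = 27 - (-24) = 51 K
thickness = k * dT / q_max * 1000
thickness = 0.031 * 51 / 8.7 * 1000
thickness = 181.7 mm

181.7


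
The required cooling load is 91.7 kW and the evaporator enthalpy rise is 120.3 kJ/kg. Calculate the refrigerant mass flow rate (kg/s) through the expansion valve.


m_dot = Q / dh
m_dot = 91.7 / 120.3
m_dot = 0.7623 kg/s

0.7623


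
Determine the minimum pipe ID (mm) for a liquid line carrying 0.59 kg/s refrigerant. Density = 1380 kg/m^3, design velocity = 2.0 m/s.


A = m_dot / (rho * v) = 0.59 / (1380 * 2.0) = 0.0002137681159 m^2
d = sqrt(4*A/pi) * 1000
d = 16.5 mm

16.5


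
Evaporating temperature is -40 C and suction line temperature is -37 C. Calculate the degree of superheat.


Superheat = T_suction - T_evap
Superheat = -37 - (-40)
Superheat = 3 K

3


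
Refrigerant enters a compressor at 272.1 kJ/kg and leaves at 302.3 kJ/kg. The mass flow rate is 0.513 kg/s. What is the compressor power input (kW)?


dh = 302.3 - 272.1 = 30.2 kJ/kg
W = m_dot * dh = 0.513 * 30.2 = 15.49 kW

15.49


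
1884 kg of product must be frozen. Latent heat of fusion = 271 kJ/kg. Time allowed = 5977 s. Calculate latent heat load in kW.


Q_lat = m * h_fg / t
Q_lat = 1884 * 271 / 5977
Q_lat = 85.42 kW

85.42


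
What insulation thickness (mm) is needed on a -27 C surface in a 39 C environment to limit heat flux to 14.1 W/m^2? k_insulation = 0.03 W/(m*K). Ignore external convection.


dT = 39 - (-27) = 66 K
thickness = k * dT / q_max * 1000
thickness = 0.03 * 66 / 14.1 * 1000
thickness = 140.4 mm

140.4


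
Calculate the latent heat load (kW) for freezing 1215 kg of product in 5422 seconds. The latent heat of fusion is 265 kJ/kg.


Q_lat = m * h_fg / t
Q_lat = 1215 * 265 / 5422
Q_lat = 59.38 kW

59.38


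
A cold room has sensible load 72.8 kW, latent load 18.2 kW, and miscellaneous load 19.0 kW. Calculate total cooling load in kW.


Q_total = Q_s + Q_l + Q_misc
Q_total = 72.8 + 18.2 + 19.0
Q_total = 110.0 kW

110.0


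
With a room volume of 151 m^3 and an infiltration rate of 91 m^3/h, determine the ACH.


ACH = flow / volume
ACH = 91 / 151
ACH = 0.603

0.603


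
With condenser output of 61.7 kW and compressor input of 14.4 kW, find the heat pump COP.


COP_hp = Q_cond / W
COP_hp = 61.7 / 14.4
COP_hp = 4.285

4.285


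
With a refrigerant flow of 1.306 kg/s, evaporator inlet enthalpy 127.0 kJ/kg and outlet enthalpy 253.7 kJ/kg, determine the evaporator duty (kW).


dh = 253.7 - 127.0 = 126.7 kJ/kg
Q_evap = m_dot * dh = 1.306 * 126.7
Q_evap = 165.47 kW

165.47


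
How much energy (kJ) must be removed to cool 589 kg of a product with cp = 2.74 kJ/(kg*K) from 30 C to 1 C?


dT = 30 - (1) = 29 K
Q = m * cp * dT = 589 * 2.74 * 29
Q = 46802 kJ

46802


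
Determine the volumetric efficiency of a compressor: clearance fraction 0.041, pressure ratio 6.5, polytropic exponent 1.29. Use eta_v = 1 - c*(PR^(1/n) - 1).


PR^(1/n) = 6.5^(1/1.29) = 4.26742004
eta_v = 1 - 0.041 * (4.26742004 - 1)
eta_v = 0.866

0.866


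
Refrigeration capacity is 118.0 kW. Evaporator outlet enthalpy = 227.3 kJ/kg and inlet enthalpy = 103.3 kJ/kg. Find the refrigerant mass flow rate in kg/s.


dh = 227.3 - 103.3 = 124.0 kJ/kg
m_dot = Q / dh = 118.0 / 124.0 = 0.9516 kg/s

0.9516


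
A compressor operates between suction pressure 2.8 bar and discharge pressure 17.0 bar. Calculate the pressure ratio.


PR = P_high / P_low
PR = 17.0 / 2.8
PR = 6.071

6.071


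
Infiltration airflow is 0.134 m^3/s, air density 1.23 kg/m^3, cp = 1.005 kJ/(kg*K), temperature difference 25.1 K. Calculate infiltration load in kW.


Q = V_dot * rho * cp * dT
Q = 0.134 * 1.23 * 1.005 * 25.1
Q = 4.158 kW

4.158


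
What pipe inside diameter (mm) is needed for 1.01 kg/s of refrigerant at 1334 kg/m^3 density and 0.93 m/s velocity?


A = m_dot / (rho * v) = 1.01 / (1334 * 0.93) = 0.0008141090745 m^2
d = sqrt(4*A/pi) * 1000
d = 32.2 mm

32.2


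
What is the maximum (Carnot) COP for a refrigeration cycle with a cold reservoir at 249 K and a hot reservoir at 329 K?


dT = 329 - 249 = 80 K
COP_carnot = T_cold / dT = 249 / 80
COP_carnot = 3.113

3.113


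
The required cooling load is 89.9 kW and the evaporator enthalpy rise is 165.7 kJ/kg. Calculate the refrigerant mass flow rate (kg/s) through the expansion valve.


m_dot = Q / dh
m_dot = 89.9 / 165.7
m_dot = 0.5425 kg/s

0.5425


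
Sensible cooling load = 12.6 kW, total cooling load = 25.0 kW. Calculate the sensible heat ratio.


SHR = Q_sensible / Q_total
SHR = 12.6 / 25.0
SHR = 0.504

0.504


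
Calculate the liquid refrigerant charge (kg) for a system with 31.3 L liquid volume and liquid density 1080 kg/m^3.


Charge = V * rho / 1000
Charge = 31.3 * 1080 / 1000
Charge = 33.8 kg

33.8


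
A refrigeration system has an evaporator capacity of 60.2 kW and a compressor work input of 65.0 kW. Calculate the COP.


COP = Q_evap / W
COP = 60.2 / 65.0
COP = 0.926

0.926


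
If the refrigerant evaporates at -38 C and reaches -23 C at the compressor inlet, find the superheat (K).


Superheat = T_suction - T_evap
Superheat = -23 - (-38)
Superheat = 15 K

15


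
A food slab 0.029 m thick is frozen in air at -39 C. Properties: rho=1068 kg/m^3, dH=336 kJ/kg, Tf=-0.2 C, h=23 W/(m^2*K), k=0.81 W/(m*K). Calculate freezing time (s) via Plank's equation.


dT = -0.2 - (-39) = 38.8 K
term1 = a/(2h) = 0.029/(2*23) = 0.0006304347826
term2 = a^2/(8k) = 0.029^2/(8*0.81) = 0.0001297839506
t = rho*dH*1000/dT * (term1 + term2)
t = 1068*336*1000/38.8 * (0.0006304347826 + 0.0001297839506)
t = 7031 s

7031


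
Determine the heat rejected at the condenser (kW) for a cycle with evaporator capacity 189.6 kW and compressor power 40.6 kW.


Q_cond = Q_evap + W
Q_cond = 189.6 + 40.6
Q_cond = 230.2 kW

230.2


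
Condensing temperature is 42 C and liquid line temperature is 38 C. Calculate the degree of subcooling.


Subcooling = T_cond - T_liquid
Subcooling = 42 - 38
Subcooling = 4 K

4


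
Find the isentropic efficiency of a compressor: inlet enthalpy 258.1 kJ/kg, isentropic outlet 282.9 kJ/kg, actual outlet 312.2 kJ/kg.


dh_ideal = 282.9 - 258.1 = 24.8 kJ/kg
dh_actual = 312.2 - 258.1 = 54.1 kJ/kg
eta_s = dh_ideal / dh_actual = 24.8 / 54.1
eta_s = 0.4584

0.4584


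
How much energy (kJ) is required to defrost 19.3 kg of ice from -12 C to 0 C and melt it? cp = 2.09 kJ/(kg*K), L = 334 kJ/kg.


Sensible heat = cp * dT = 2.09 * 12 = 25.08 kJ/kg
Total per kg = 25.08 + 334 = 359.08 kJ/kg
Q = m * total = 19.3 * 359.08
Q = 6930.2 kJ

6930.2


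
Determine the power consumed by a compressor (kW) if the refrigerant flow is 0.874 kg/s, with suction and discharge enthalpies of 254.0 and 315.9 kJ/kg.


dh = 315.9 - 254.0 = 61.9 kJ/kg
W = m_dot * dh = 0.874 * 61.9 = 54.1 kW

54.1


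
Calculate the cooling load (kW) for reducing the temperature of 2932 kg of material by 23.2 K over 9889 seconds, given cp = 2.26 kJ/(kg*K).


Q = m * cp * dT / t
Q = 2932 * 2.26 * 23.2 / 9889
Q = 15.546 kW

15.546


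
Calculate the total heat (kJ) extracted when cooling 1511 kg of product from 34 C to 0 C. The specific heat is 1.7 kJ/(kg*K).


dT = 34 - (0) = 34 K
Q = m * cp * dT = 1511 * 1.7 * 34
Q = 87336 kJ

87336


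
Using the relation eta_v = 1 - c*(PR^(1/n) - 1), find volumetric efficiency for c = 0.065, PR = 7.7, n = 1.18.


PR^(1/n) = 7.7^(1/1.18) = 5.63979511
eta_v = 1 - 0.065 * (5.63979511 - 1)
eta_v = 0.6984

0.6984


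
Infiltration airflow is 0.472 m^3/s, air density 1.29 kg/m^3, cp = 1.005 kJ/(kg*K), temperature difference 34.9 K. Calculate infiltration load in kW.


Q = V_dot * rho * cp * dT
Q = 0.472 * 1.29 * 1.005 * 34.9
Q = 21.356 kW

21.356


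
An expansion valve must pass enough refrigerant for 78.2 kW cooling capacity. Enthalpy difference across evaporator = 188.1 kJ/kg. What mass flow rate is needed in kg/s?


m_dot = Q / dh
m_dot = 78.2 / 188.1
m_dot = 0.4157 kg/s

0.4157


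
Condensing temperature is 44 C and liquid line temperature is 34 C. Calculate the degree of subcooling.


Subcooling = T_cond - T_liquid
Subcooling = 44 - 34
Subcooling = 10 K

10


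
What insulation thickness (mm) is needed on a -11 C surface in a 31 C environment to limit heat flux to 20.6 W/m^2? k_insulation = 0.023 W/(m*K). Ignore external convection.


dT = 31 - (-11) = 42 K
thickness = k * dT / q_max * 1000
thickness = 0.023 * 42 / 20.6 * 1000
thickness = 46.9 mm

46.9


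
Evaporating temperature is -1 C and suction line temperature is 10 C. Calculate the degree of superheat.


Superheat = T_suction - T_evap
Superheat = 10 - (-1)
Superheat = 11 K

11


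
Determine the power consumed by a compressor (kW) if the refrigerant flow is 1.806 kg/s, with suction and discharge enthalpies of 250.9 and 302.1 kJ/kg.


dh = 302.1 - 250.9 = 51.2 kJ/kg
W = m_dot * dh = 1.806 * 51.2 = 92.47 kW

92.47


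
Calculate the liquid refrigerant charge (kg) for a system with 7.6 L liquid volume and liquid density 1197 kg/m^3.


Charge = V * rho / 1000
Charge = 7.6 * 1197 / 1000
Charge = 9.1 kg

9.1


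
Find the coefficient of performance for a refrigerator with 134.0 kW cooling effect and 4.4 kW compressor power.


COP = Q_evap / W
COP = 134.0 / 4.4
COP = 30.455

30.455


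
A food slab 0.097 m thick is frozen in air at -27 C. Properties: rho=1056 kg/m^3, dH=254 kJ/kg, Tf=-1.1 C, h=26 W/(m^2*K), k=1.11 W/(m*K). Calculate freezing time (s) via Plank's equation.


dT = -1.1 - (-27) = 25.9 K
term1 = a/(2h) = 0.097/(2*26) = 0.001865384615
term2 = a^2/(8k) = 0.097^2/(8*1.11) = 0.001059572072
t = rho*dH*1000/dT * (term1 + term2)
t = 1056*254*1000/25.9 * (0.001865384615 + 0.001059572072)
t = 30291 s

30291


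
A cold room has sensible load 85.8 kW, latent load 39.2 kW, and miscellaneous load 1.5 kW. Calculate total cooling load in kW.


Q_total = Q_s + Q_l + Q_misc
Q_total = 85.8 + 39.2 + 1.5
Q_total = 126.5 kW

126.5


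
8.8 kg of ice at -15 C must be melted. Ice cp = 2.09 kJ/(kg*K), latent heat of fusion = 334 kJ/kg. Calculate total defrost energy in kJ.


Sensible heat = cp * dT = 2.09 * 15 = 31.35 kJ/kg
Total per kg = 31.35 + 334 = 365.35 kJ/kg
Q = m * total = 8.8 * 365.35
Q = 3215.1 kJ

3215.1


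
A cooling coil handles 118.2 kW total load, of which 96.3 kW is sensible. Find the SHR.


SHR = Q_sensible / Q_total
SHR = 96.3 / 118.2
SHR = 0.815

0.815


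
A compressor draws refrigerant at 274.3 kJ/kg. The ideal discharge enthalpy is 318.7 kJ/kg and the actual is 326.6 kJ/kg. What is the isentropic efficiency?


dh_ideal = 318.7 - 274.3 = 44.4 kJ/kg
dh_actual = 326.6 - 274.3 = 52.3 kJ/kg
eta_s = dh_ideal / dh_actual = 44.4 / 52.3
eta_s = 0.8489

0.8489


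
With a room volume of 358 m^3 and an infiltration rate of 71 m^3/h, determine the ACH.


ACH = flow / volume
ACH = 71 / 358
ACH = 0.198

0.198


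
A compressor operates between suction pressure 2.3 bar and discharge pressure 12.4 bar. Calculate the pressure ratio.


PR = P_high / P_low
PR = 12.4 / 2.3
PR = 5.391

5.391


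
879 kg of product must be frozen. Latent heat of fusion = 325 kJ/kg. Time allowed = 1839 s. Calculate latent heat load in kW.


Q_lat = m * h_fg / t
Q_lat = 879 * 325 / 1839
Q_lat = 155.34 kW

155.34


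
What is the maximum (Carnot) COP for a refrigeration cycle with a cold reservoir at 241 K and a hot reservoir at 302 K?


dT = 302 - 241 = 61 K
COP_carnot = T_cold / dT = 241 / 61
COP_carnot = 3.951

3.951


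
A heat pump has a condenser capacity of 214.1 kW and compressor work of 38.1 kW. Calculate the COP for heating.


COP_hp = Q_cond / W
COP_hp = 214.1 / 38.1
COP_hp = 5.619

5.619


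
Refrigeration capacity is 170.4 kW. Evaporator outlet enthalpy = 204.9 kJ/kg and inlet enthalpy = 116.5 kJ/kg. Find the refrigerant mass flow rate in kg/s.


dh = 204.9 - 116.5 = 88.4 kJ/kg
m_dot = Q / dh = 170.4 / 88.4 = 1.9276 kg/s

1.9276


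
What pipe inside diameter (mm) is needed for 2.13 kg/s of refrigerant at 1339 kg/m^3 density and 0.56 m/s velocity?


A = m_dot / (rho * v) = 2.13 / (1339 * 0.56) = 0.002840605996 m^2
d = sqrt(4*A/pi) * 1000
d = 60.1 mm

60.1


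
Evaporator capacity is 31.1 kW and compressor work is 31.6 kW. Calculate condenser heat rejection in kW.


Q_cond = Q_evap + W
Q_cond = 31.1 + 31.6
Q_cond = 62.7 kW

62.7


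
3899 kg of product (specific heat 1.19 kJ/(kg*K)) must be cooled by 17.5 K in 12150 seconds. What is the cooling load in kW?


Q = m * cp * dT / t
Q = 3899 * 1.19 * 17.5 / 12150
Q = 6.683 kW

6.683


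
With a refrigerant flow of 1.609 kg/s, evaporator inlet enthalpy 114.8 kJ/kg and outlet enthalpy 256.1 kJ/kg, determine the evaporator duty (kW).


dh = 256.1 - 114.8 = 141.3 kJ/kg
Q_evap = m_dot * dh = 1.609 * 141.3
Q_evap = 227.35 kW

227.35


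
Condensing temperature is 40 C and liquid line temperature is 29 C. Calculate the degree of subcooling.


Subcooling = T_cond - T_liquid
Subcooling = 40 - 29
Subcooling = 11 K

11


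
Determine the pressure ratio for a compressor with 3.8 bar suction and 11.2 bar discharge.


PR = P_high / P_low
PR = 11.2 / 3.8
PR = 2.947

2.947


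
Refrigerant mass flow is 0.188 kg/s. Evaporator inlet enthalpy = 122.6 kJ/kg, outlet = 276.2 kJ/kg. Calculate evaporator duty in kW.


dh = 276.2 - 122.6 = 153.6 kJ/kg
Q_evap = m_dot * dh = 0.188 * 153.6
Q_evap = 28.88 kW

28.88


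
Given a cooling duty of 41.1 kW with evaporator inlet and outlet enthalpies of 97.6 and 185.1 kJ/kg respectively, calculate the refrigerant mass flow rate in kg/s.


dh = 185.1 - 97.6 = 87.5 kJ/kg
m_dot = Q / dh = 41.1 / 87.5 = 0.4697 kg/s

0.4697


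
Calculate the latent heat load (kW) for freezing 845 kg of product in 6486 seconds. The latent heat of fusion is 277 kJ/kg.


Q_lat = m * h_fg / t
Q_lat = 845 * 277 / 6486
Q_lat = 36.09 kW

36.09


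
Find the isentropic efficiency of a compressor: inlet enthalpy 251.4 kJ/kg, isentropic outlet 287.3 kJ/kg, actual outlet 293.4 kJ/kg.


dh_ideal = 287.3 - 251.4 = 35.9 kJ/kg
dh_actual = 293.4 - 251.4 = 42.0 kJ/kg
eta_s = dh_ideal / dh_actual = 35.9 / 42.0
eta_s = 0.8548

0.8548


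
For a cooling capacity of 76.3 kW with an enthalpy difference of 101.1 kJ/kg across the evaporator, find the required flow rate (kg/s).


m_dot = Q / dh
m_dot = 76.3 / 101.1
m_dot = 0.7547 kg/s

0.7547


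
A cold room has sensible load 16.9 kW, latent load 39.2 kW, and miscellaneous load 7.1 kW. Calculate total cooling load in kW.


Q_total = Q_s + Q_l + Q_misc
Q_total = 16.9 + 39.2 + 7.1
Q_total = 63.2 kW

63.2


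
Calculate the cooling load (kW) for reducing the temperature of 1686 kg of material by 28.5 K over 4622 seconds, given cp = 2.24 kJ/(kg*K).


Q = m * cp * dT / t
Q = 1686 * 2.24 * 28.5 / 4622
Q = 23.287 kW

23.287


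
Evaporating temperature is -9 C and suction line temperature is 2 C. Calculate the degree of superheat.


Superheat = T_suction - T_evap
Superheat = 2 - (-9)
Superheat = 11 K

11


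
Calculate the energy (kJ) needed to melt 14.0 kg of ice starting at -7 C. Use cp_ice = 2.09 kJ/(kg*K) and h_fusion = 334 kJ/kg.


Sensible heat = cp * dT = 2.09 * 7 = 14.63 kJ/kg
Total per kg = 14.63 + 334 = 348.63 kJ/kg
Q = m * total = 14.0 * 348.63
Q = 4880.8 kJ

4880.8


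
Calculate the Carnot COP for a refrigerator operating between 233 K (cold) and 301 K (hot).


dT = 301 - 233 = 68 K
COP_carnot = T_cold / dT = 233 / 68
COP_carnot = 3.426

3.426


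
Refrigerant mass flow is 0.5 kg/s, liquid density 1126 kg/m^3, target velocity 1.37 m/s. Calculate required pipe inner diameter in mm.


A = m_dot / (rho * v) = 0.5 / (1126 * 1.37) = 0.0003241238931 m^2
d = sqrt(4*A/pi) * 1000
d = 20.3 mm

20.3


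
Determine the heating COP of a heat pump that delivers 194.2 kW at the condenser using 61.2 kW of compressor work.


COP_hp = Q_cond / W
COP_hp = 194.2 / 61.2
COP_hp = 3.173

3.173


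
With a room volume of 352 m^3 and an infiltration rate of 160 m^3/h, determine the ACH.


ACH = flow / volume
ACH = 160 / 352
ACH = 0.455

0.455


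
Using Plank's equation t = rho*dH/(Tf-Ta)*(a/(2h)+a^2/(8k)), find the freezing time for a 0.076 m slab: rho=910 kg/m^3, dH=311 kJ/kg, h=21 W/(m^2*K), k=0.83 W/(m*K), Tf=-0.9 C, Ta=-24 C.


dT = -0.9 - (-24) = 23.1 K
term1 = a/(2h) = 0.076/(2*21) = 0.00180952381
term2 = a^2/(8k) = 0.076^2/(8*0.83) = 0.0008698795181
t = rho*dH*1000/dT * (term1 + term2)
t = 910*311*1000/23.1 * (0.00180952381 + 0.0008698795181)
t = 32827 s

32827


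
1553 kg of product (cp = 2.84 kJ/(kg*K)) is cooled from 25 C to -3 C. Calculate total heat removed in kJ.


dT = 25 - (-3) = 28 K
Q = m * cp * dT = 1553 * 2.84 * 28
Q = 123495 kJ

123495


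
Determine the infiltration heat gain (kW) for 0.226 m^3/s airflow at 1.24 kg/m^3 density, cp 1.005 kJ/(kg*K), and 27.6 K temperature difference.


Q = V_dot * rho * cp * dT
Q = 0.226 * 1.24 * 1.005 * 27.6
Q = 7.773 kW

7.773


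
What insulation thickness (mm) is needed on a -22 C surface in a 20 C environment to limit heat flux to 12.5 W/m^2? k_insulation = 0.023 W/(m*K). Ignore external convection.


dT = 20 - (-22) = 42 K
thickness = k * dT / q_max * 1000
thickness = 0.023 * 42 / 12.5 * 1000
thickness = 77.3 mm

77.3


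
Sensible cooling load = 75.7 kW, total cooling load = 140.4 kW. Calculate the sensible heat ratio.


SHR = Q_sensible / Q_total
SHR = 75.7 / 140.4
SHR = 0.539

0.539


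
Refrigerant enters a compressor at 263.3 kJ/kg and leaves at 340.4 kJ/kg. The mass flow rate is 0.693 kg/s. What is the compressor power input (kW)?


dh = 340.4 - 263.3 = 77.1 kJ/kg
W = m_dot * dh = 0.693 * 77.1 = 53.43 kW

53.43


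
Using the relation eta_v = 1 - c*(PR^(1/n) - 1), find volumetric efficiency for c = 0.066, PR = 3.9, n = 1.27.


PR^(1/n) = 3.9^(1/1.27) = 2.92015028
eta_v = 1 - 0.066 * (2.92015028 - 1)
eta_v = 0.8733

0.8733


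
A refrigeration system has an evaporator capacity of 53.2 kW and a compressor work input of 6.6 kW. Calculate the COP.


COP = Q_evap / W
COP = 53.2 / 6.6
COP = 8.061

8.061


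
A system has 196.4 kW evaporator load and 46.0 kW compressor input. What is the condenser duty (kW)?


Q_cond = Q_evap + W
Q_cond = 196.4 + 46.0
Q_cond = 242.4 kW

242.4


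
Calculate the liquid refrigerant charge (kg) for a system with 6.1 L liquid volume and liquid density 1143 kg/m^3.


Charge = V * rho / 1000
Charge = 6.1 * 1143 / 1000
Charge = 6.97 kg

6.97


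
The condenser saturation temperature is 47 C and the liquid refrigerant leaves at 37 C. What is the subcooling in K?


Subcooling = T_cond - T_liquid
Subcooling = 47 - 37
Subcooling = 10 K

10


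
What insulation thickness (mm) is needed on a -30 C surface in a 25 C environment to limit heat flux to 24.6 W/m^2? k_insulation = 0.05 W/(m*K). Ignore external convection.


dT = 25 - (-30) = 55 K
thickness = k * dT / q_max * 1000
thickness = 0.05 * 55 / 24.6 * 1000
thickness = 111.8 mm

111.8


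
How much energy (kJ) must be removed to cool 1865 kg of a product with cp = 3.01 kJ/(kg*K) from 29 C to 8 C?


dT = 29 - (8) = 21 K
Q = m * cp * dT = 1865 * 3.01 * 21
Q = 117887 kJ

117887


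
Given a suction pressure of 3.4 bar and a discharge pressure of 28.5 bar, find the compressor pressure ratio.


PR = P_high / P_low
PR = 28.5 / 3.4
PR = 8.382

8.382


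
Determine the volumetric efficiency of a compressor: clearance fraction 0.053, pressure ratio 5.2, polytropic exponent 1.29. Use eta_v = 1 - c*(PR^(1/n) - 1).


PR^(1/n) = 5.2^(1/1.29) = 3.58956111
eta_v = 1 - 0.053 * (3.58956111 - 1)
eta_v = 0.8628

0.8628


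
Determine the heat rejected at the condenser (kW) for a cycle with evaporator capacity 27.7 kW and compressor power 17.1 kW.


Q_cond = Q_evap + W
Q_cond = 27.7 + 17.1
Q_cond = 44.8 kW

44.8


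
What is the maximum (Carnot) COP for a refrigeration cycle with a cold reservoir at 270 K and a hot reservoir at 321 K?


dT = 321 - 270 = 51 K
COP_carnot = T_cold / dT = 270 / 51
COP_carnot = 5.294

5.294


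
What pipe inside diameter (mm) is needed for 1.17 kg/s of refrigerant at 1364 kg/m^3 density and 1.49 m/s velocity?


A = m_dot / (rho * v) = 1.17 / (1364 * 1.49) = 0.0005756854101 m^2
d = sqrt(4*A/pi) * 1000
d = 27.1 mm

27.1


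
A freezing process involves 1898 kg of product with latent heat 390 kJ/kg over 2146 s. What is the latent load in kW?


Q_lat = m * h_fg / t
Q_lat = 1898 * 390 / 2146
Q_lat = 344.93 kW

344.93


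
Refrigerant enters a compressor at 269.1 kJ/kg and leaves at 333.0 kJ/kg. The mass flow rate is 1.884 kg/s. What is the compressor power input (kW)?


dh = 333.0 - 269.1 = 63.9 kJ/kg
W = m_dot * dh = 1.884 * 63.9 = 120.39 kW

120.39


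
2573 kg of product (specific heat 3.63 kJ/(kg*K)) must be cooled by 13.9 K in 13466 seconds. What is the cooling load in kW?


Q = m * cp * dT / t
Q = 2573 * 3.63 * 13.9 / 13466
Q = 9.641 kW

9.641


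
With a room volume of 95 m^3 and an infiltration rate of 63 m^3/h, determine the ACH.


ACH = flow / volume
ACH = 63 / 95
ACH = 0.663

0.663


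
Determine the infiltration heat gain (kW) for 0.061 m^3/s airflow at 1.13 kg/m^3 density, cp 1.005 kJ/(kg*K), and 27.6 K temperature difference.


Q = V_dot * rho * cp * dT
Q = 0.061 * 1.13 * 1.005 * 27.6
Q = 1.912 kW

1.912


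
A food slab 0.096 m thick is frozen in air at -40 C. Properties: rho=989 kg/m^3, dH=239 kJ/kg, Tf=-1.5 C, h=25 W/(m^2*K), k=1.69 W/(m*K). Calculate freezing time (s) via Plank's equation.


dT = -1.5 - (-40) = 38.5 K
term1 = a/(2h) = 0.096/(2*25) = 0.00192
term2 = a^2/(8k) = 0.096^2/(8*1.69) = 0.0006816568047
t = rho*dH*1000/dT * (term1 + term2)
t = 989*239*1000/38.5 * (0.00192 + 0.0006816568047)
t = 15973 s

15973


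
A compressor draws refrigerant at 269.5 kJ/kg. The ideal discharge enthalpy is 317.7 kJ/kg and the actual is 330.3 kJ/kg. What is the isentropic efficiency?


dh_ideal = 317.7 - 269.5 = 48.2 kJ/kg
dh_actual = 330.3 - 269.5 = 60.8 kJ/kg
eta_s = dh_ideal / dh_actual = 48.2 / 60.8
eta_s = 0.7928

0.7928


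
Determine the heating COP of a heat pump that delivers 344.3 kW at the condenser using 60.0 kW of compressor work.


COP_hp = Q_cond / W
COP_hp = 344.3 / 60.0
COP_hp = 5.738

5.738


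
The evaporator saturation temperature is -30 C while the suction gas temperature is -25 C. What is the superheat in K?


Superheat = T_suction - T_evap
Superheat = -25 - (-30)
Superheat = 5 K

5


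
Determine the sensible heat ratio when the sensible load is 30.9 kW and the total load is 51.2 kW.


SHR = Q_sensible / Q_total
SHR = 30.9 / 51.2
SHR = 0.604

0.604


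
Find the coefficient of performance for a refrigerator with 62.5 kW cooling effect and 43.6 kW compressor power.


COP = Q_evap / W
COP = 62.5 / 43.6
COP = 1.433

1.433


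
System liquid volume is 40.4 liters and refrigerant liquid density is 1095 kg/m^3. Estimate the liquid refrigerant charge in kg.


Charge = V * rho / 1000
Charge = 40.4 * 1095 / 1000
Charge = 44.24 kg

44.24


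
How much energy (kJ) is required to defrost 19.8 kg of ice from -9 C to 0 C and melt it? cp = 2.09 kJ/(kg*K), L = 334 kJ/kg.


Sensible heat = cp * dT = 2.09 * 9 = 18.81 kJ/kg
Total per kg = 18.81 + 334 = 352.81 kJ/kg
Q = m * total = 19.8 * 352.81
Q = 6985.6 kJ

6985.6


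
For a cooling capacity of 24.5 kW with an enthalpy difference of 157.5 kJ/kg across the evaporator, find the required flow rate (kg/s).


m_dot = Q / dh
m_dot = 24.5 / 157.5
m_dot = 0.1556 kg/s

0.1556


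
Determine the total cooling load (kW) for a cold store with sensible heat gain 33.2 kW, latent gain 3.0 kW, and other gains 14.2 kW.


Q_total = Q_s + Q_l + Q_misc
Q_total = 33.2 + 3.0 + 14.2
Q_total = 50.4 kW

50.4


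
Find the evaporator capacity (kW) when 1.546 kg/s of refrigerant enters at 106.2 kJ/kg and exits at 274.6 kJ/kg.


dh = 274.6 - 106.2 = 168.4 kJ/kg
Q_evap = m_dot * dh = 1.546 * 168.4
Q_evap = 260.35 kW

260.35


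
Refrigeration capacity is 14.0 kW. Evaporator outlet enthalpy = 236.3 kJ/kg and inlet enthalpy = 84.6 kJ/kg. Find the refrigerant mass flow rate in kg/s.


dh = 236.3 - 84.6 = 151.7 kJ/kg
m_dot = Q / dh = 14.0 / 151.7 = 0.0923 kg/s

0.0923


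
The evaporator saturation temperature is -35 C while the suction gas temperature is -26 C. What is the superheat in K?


Superheat = T_suction - T_evap
Superheat = -26 - (-35)
Superheat = 9 K

9


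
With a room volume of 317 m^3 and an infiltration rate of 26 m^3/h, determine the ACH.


ACH = flow / volume
ACH = 26 / 317
ACH = 0.082

0.082


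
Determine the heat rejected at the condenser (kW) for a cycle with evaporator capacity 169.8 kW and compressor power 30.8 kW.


Q_cond = Q_evap + W
Q_cond = 169.8 + 30.8
Q_cond = 200.6 kW

200.6


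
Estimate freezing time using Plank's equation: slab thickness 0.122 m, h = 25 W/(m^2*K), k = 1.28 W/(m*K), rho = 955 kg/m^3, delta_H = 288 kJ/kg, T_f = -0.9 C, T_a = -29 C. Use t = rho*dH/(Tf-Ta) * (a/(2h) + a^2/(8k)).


dT = -0.9 - (-29) = 28.1 K
term1 = a/(2h) = 0.122/(2*25) = 0.00244
term2 = a^2/(8k) = 0.122^2/(8*1.28) = 0.001453515625
t = rho*dH*1000/dT * (term1 + term2)
t = 955*288*1000/28.1 * (0.00244 + 0.001453515625)
t = 38109 s

38109


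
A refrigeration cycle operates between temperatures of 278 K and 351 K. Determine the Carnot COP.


dT = 351 - 278 = 73 K
COP_carnot = T_cold / dT = 278 / 73
COP_carnot = 3.808

3.808


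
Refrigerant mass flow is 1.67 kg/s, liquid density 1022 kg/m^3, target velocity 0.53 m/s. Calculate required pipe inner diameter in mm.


A = m_dot / (rho * v) = 1.67 / (1022 * 0.53) = 0.003083114869 m^2
d = sqrt(4*A/pi) * 1000
d = 62.7 mm

62.7


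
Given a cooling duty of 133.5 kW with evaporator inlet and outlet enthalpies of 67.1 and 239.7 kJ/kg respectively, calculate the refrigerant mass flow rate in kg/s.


dh = 239.7 - 67.1 = 172.6 kJ/kg
m_dot = Q / dh = 133.5 / 172.6 = 0.7735 kg/s

0.7735


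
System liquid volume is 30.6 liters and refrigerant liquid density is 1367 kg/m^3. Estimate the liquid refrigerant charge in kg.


Charge = V * rho / 1000
Charge = 30.6 * 1367 / 1000
Charge = 41.83 kg

41.83


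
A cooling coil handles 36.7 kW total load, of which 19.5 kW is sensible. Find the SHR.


SHR = Q_sensible / Q_total
SHR = 19.5 / 36.7
SHR = 0.531

0.531


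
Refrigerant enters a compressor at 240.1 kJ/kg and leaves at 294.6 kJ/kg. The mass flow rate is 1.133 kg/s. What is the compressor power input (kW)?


dh = 294.6 - 240.1 = 54.5 kJ/kg
W = m_dot * dh = 1.133 * 54.5 = 61.75 kW

61.75


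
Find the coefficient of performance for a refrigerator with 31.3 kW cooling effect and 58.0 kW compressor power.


COP = Q_evap / W
COP = 31.3 / 58.0
COP = 0.54

0.54


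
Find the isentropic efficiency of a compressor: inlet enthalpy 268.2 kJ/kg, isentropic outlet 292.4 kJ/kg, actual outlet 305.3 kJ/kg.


dh_ideal = 292.4 - 268.2 = 24.2 kJ/kg
dh_actual = 305.3 - 268.2 = 37.1 kJ/kg
eta_s = dh_ideal / dh_actual = 24.2 / 37.1
eta_s = 0.6523

0.6523


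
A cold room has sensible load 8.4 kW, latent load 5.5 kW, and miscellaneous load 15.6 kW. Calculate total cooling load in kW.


Q_total = Q_s + Q_l + Q_misc
Q_total = 8.4 + 5.5 + 15.6
Q_total = 29.5 kW

29.5


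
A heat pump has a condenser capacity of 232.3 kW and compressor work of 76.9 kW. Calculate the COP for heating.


COP_hp = Q_cond / W
COP_hp = 232.3 / 76.9
COP_hp = 3.021

3.021


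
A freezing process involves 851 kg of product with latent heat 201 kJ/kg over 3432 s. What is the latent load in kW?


Q_lat = m * h_fg / t
Q_lat = 851 * 201 / 3432
Q_lat = 49.84 kW

49.84


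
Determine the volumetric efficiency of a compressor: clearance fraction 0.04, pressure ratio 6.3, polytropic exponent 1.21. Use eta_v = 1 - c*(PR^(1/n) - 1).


PR^(1/n) = 6.3^(1/1.21) = 4.5773279
eta_v = 1 - 0.04 * (4.5773279 - 1)
eta_v = 0.8569

0.8569


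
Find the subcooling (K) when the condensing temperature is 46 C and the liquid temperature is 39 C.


Subcooling = T_cond - T_liquid
Subcooling = 46 - 39
Subcooling = 7 K

7


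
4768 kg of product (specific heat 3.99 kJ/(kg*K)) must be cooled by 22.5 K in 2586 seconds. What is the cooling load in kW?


Q = m * cp * dT / t
Q = 4768 * 3.99 * 22.5 / 2586
Q = 165.525 kW

165.525


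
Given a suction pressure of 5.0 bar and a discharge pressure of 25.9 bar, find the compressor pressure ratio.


PR = P_high / P_low
PR = 25.9 / 5.0
PR = 5.18

5.18


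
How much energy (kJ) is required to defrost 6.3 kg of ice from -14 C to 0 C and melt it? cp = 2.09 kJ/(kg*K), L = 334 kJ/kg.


Sensible heat = cp * dT = 2.09 * 14 = 29.26 kJ/kg
Total per kg = 29.26 + 334 = 363.26 kJ/kg
Q = m * total = 6.3 * 363.26
Q = 2288.5 kJ

2288.5


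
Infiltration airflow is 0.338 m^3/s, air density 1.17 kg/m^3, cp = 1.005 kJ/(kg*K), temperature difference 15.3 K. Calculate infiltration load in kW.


Q = V_dot * rho * cp * dT
Q = 0.338 * 1.17 * 1.005 * 15.3
Q = 6.081 kW

6.081


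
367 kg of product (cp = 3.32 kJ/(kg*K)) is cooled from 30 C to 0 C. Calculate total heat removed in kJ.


dT = 30 - (0) = 30 K
Q = m * cp * dT = 367 * 3.32 * 30
Q = 36553 kJ

36553


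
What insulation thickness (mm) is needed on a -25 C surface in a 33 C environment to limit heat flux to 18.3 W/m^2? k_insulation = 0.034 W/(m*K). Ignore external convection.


dT = 33 - (-25) = 58 K
thickness = k * dT / q_max * 1000
thickness = 0.034 * 58 / 18.3 * 1000
thickness = 107.8 mm

107.8


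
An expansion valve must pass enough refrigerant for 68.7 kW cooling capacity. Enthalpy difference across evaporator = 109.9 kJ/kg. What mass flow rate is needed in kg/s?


m_dot = Q / dh
m_dot = 68.7 / 109.9
m_dot = 0.6251 kg/s

0.6251


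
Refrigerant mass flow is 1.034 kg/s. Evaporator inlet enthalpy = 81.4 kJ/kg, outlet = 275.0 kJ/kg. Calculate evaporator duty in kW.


dh = 275.0 - 81.4 = 193.6 kJ/kg
Q_evap = m_dot * dh = 1.034 * 193.6
Q_evap = 200.18 kW

200.18


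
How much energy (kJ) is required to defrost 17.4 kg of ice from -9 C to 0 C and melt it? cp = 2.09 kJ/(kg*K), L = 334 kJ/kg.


Sensible heat = cp * dT = 2.09 * 9 = 18.81 kJ/kg
Total per kg = 18.81 + 334 = 352.81 kJ/kg
Q = m * total = 17.4 * 352.81
Q = 6138.9 kJ

6138.9


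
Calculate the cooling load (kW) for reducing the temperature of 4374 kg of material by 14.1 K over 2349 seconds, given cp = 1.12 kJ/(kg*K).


Q = m * cp * dT / t
Q = 4374 * 1.12 * 14.1 / 2349
Q = 29.406 kW

29.406


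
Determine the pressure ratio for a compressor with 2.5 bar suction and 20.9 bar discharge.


PR = P_high / P_low
PR = 20.9 / 2.5
PR = 8.36

8.36


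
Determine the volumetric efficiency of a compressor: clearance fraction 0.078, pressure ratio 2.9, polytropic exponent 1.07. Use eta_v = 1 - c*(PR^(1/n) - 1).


PR^(1/n) = 2.9^(1/1.07) = 2.70487788
eta_v = 1 - 0.078 * (2.70487788 - 1)
eta_v = 0.867

0.867


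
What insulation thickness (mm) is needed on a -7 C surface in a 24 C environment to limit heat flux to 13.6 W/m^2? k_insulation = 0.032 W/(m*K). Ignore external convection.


dT = 24 - (-7) = 31 K
thickness = k * dT / q_max * 1000
thickness = 0.032 * 31 / 13.6 * 1000
thickness = 72.9 mm

72.9


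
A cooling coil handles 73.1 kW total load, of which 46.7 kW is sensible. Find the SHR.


SHR = Q_sensible / Q_total
SHR = 46.7 / 73.1
SHR = 0.639

0.639


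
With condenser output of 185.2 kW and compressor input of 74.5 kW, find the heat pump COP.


COP_hp = Q_cond / W
COP_hp = 185.2 / 74.5
COP_hp = 2.486

2.486


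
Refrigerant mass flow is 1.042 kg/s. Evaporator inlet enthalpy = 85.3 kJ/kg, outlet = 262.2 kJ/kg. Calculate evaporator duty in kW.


dh = 262.2 - 85.3 = 176.9 kJ/kg
Q_evap = m_dot * dh = 1.042 * 176.9
Q_evap = 184.33 kW

184.33


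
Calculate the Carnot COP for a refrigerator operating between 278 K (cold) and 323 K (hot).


dT = 323 - 278 = 45 K
COP_carnot = T_cold / dT = 278 / 45
COP_carnot = 6.178

6.178


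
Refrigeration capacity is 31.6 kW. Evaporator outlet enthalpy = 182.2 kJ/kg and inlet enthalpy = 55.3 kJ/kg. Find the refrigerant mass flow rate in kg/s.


dh = 182.2 - 55.3 = 126.9 kJ/kg
m_dot = Q / dh = 31.6 / 126.9 = 0.249 kg/s

0.249


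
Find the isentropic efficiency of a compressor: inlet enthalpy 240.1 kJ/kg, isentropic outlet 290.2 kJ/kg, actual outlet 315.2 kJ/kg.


dh_ideal = 290.2 - 240.1 = 50.1 kJ/kg
dh_actual = 315.2 - 240.1 = 75.1 kJ/kg
eta_s = dh_ideal / dh_actual = 50.1 / 75.1
eta_s = 0.6671

0.6671


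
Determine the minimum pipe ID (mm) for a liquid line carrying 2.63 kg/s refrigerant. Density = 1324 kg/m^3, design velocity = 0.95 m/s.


A = m_dot / (rho * v) = 2.63 / (1324 * 0.95) = 0.002090952457 m^2
d = sqrt(4*A/pi) * 1000
d = 51.6 mm

51.6


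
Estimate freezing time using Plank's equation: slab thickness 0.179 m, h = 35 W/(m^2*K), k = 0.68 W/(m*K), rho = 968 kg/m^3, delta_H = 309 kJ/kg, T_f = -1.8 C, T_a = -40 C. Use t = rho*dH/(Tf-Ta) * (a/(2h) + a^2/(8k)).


dT = -1.8 - (-40) = 38.2 K
term1 = a/(2h) = 0.179/(2*35) = 0.002557142857
term2 = a^2/(8k) = 0.179^2/(8*0.68) = 0.005889889706
t = rho*dH*1000/dT * (term1 + term2)
t = 968*309*1000/38.2 * (0.002557142857 + 0.005889889706)
t = 66142 s

66142


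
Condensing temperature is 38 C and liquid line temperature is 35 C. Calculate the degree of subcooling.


Subcooling = T_cond - T_liquid
Subcooling = 38 - 35
Subcooling = 3 K

3


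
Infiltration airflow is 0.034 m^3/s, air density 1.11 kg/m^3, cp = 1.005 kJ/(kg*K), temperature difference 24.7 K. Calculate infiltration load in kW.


Q = V_dot * rho * cp * dT
Q = 0.034 * 1.11 * 1.005 * 24.7
Q = 0.937 kW

0.937


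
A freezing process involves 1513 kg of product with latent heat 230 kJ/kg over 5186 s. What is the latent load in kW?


Q_lat = m * h_fg / t
Q_lat = 1513 * 230 / 5186
Q_lat = 67.1 kW

67.1


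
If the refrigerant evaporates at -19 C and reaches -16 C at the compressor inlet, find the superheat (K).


Superheat = T_suction - T_evap
Superheat = -16 - (-19)
Superheat = 3 K

3


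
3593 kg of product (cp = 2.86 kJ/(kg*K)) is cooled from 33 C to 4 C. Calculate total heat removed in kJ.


dT = 33 - (4) = 29 K
Q = m * cp * dT = 3593 * 2.86 * 29
Q = 298003 kJ

298003


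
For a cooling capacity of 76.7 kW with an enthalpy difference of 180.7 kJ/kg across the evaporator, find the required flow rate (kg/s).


m_dot = Q / dh
m_dot = 76.7 / 180.7
m_dot = 0.4245 kg/s

0.4245


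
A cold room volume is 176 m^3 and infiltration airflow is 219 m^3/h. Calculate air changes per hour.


ACH = flow / volume
ACH = 219 / 176
ACH = 1.244

1.244


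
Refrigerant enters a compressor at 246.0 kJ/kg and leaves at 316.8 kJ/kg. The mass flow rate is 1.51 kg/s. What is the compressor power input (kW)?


dh = 316.8 - 246.0 = 70.8 kJ/kg
W = m_dot * dh = 1.51 * 70.8 = 106.91 kW

106.91


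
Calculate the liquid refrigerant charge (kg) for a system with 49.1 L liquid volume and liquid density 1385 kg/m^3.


Charge = V * rho / 1000
Charge = 49.1 * 1385 / 1000
Charge = 68.0 kg

68.0


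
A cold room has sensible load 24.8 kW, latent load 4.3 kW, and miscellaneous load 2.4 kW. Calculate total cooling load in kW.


Q_total = Q_s + Q_l + Q_misc
Q_total = 24.8 + 4.3 + 2.4
Q_total = 31.5 kW

31.5


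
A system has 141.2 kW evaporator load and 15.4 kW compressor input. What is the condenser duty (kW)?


Q_cond = Q_evap + W
Q_cond = 141.2 + 15.4
Q_cond = 156.6 kW

156.6


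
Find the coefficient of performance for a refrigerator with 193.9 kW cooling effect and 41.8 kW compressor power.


COP = Q_evap / W
COP = 193.9 / 41.8
COP = 4.639

4.639


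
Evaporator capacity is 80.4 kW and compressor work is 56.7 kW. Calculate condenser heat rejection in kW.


Q_cond = Q_evap + W
Q_cond = 80.4 + 56.7
Q_cond = 137.1 kW

137.1


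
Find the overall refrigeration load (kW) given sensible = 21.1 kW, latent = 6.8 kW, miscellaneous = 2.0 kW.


Q_total = Q_s + Q_l + Q_misc
Q_total = 21.1 + 6.8 + 2.0
Q_total = 29.9 kW

29.9


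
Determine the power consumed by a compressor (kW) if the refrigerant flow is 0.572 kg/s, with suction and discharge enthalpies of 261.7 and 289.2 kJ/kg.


dh = 289.2 - 261.7 = 27.5 kJ/kg
W = m_dot * dh = 0.572 * 27.5 = 15.73 kW

15.73


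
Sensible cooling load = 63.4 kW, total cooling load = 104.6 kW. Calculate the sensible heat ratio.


SHR = Q_sensible / Q_total
SHR = 63.4 / 104.6
SHR = 0.606

0.606


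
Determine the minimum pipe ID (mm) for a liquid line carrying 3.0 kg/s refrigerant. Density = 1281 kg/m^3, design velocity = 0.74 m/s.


A = m_dot / (rho * v) = 3.0 / (1281 * 0.74) = 0.003164757263 m^2
d = sqrt(4*A/pi) * 1000
d = 63.5 mm

63.5


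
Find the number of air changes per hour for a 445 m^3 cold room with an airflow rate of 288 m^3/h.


ACH = flow / volume
ACH = 288 / 445
ACH = 0.647

0.647


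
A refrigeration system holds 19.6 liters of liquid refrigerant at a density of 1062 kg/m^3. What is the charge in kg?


Charge = V * rho / 1000
Charge = 19.6 * 1062 / 1000
Charge = 20.82 kg

20.82


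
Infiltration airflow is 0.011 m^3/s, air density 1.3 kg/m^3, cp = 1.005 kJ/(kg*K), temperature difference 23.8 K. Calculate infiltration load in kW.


Q = V_dot * rho * cp * dT
Q = 0.011 * 1.3 * 1.005 * 23.8
Q = 0.342 kW

0.342


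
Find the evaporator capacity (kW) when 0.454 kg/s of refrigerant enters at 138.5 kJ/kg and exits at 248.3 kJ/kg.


dh = 248.3 - 138.5 = 109.8 kJ/kg
Q_evap = m_dot * dh = 0.454 * 109.8
Q_evap = 49.85 kW

49.85


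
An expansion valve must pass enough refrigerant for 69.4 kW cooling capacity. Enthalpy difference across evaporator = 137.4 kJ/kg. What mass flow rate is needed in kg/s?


m_dot = Q / dh
m_dot = 69.4 / 137.4
m_dot = 0.5051 kg/s

0.5051


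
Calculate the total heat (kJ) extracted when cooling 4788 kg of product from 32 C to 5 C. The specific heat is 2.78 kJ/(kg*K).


dT = 32 - (5) = 27 K
Q = m * cp * dT = 4788 * 2.78 * 27
Q = 359387 kJ

359387


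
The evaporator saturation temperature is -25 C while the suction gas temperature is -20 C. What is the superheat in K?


Superheat = T_suction - T_evap
Superheat = -20 - (-25)
Superheat = 5 K

5


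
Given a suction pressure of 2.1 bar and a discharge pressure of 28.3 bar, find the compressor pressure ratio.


PR = P_high / P_low
PR = 28.3 / 2.1
PR = 13.476

13.476


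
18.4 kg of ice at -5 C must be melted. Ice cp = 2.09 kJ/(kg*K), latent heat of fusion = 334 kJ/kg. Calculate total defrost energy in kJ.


Sensible heat = cp * dT = 2.09 * 5 = 10.45 kJ/kg
Total per kg = 10.45 + 334 = 344.45 kJ/kg
Q = m * total = 18.4 * 344.45
Q = 6337.9 kJ

6337.9


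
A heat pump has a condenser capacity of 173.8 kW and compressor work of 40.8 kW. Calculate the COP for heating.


COP_hp = Q_cond / W
COP_hp = 173.8 / 40.8
COP_hp = 4.26

4.26


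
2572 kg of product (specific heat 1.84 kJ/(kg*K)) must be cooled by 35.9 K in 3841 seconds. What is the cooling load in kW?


Q = m * cp * dT / t
Q = 2572 * 1.84 * 35.9 / 3841
Q = 44.232 kW

44.232


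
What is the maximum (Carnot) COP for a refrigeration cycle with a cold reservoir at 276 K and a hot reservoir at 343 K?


dT = 343 - 276 = 67 K
COP_carnot = T_cold / dT = 276 / 67
COP_carnot = 4.119

4.119
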